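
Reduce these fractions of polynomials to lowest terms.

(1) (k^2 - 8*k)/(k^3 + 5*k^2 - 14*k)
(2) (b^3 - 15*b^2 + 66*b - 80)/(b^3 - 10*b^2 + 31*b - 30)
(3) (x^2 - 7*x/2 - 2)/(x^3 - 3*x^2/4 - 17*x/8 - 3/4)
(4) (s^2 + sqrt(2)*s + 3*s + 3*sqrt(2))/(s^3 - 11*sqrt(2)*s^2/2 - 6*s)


(1) = (k - 8)/(k^2 + 5*k - 14)
(2) = (b - 8)/(b - 3)
(3) = (4*x - 16)/(4*x^2 - 5*x - 6)
(4) = (2*s^2 + s*(2*sqrt(2) + 6) + 6*sqrt(2))/(2*s^3 - 11*sqrt(2)*s^2 - 12*s)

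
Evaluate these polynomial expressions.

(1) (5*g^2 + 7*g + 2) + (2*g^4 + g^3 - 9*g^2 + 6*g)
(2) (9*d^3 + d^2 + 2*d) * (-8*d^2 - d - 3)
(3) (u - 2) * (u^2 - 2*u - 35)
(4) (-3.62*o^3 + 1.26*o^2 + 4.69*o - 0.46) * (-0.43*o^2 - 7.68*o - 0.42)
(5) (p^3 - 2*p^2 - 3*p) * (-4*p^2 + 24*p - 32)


(1) = 2*g^4 + g^3 - 4*g^2 + 13*g + 2
(2) = -72*d^5 - 17*d^4 - 44*d^3 - 5*d^2 - 6*d
(3) = u^3 - 4*u^2 - 31*u + 70
(4) = 1.5566*o^5 + 27.2598*o^4 - 10.1731*o^3 - 36.3506*o^2 + 1.563*o + 0.1932
(5) = -4*p^5 + 32*p^4 - 68*p^3 - 8*p^2 + 96*p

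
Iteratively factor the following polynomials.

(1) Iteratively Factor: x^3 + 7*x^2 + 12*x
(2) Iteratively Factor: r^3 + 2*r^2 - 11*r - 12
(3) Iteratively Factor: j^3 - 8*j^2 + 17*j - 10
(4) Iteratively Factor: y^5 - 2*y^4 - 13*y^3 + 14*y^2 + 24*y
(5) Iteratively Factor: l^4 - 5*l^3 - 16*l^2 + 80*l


(1) = (x + 4)*(x^2 + 3*x) = x*(x + 4)*(x + 3)
(2) = (r - 3)*(r^2 + 5*r + 4) = (r - 3)*(r + 4)*(r + 1)
(3) = (j - 1)*(j^2 - 7*j + 10) = (j - 2)*(j - 1)*(j - 5)
(4) = (y - 4)*(y^4 + 2*y^3 - 5*y^2 - 6*y) = (y - 4)*(y + 3)*(y^3 - y^2 - 2*y) = (y - 4)*(y + 1)*(y + 3)*(y^2 - 2*y) = y*(y - 4)*(y + 1)*(y + 3)*(y - 2)
(5) = (l + 4)*(l^3 - 9*l^2 + 20*l) = l*(l + 4)*(l^2 - 9*l + 20) = l*(l - 4)*(l + 4)*(l - 5)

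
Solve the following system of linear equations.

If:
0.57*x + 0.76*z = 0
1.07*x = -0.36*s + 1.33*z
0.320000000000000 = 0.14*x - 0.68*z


Then:
s = -2.83
x = 0.49
z = -0.37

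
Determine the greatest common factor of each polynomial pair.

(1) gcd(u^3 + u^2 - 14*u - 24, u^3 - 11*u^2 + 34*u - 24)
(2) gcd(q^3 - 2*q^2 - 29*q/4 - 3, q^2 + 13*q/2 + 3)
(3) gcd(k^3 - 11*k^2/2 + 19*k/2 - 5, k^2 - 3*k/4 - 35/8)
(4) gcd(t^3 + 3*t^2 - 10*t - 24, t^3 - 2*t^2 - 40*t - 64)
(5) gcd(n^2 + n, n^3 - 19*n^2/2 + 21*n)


(1) = u - 4
(2) = q + 1/2
(3) = gcd((k - 5/2)*(k - 2)*(k - 1), (k - 5/2)*(k + 7/4)) = k - 5/2
(4) = t^2 + 6*t + 8
(5) = n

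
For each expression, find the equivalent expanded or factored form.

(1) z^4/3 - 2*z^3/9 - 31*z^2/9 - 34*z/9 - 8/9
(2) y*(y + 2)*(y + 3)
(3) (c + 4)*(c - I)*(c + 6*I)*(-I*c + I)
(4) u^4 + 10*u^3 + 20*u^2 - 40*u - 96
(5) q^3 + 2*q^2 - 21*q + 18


(1) = (z/3 + 1/3)*(z - 4)*(z + 1/3)*(z + 2)
(2) = y^3 + 5*y^2 + 6*y
(3) = -I*c^4 + 5*c^3 - 3*I*c^3 + 15*c^2 - 2*I*c^2 - 20*c - 18*I*c + 24*I
(4) = (u - 2)*(u + 2)*(u + 4)*(u + 6)
(5) = (q - 3)*(q - 1)*(q + 6)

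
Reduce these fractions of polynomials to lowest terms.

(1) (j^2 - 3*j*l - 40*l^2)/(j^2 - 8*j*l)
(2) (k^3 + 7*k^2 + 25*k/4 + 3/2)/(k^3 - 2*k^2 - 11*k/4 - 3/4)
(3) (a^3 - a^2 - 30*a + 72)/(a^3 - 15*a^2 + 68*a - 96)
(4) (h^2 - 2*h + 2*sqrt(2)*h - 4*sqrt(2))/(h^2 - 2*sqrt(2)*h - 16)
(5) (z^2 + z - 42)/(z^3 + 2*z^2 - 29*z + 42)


(1) = (j + 5*l)/j
(2) = (k + 6)/(k - 3)
(3) = (a + 6)/(a - 8)
(4) = (h - 2)/(h - 4*sqrt(2))
(5) = (z - 6)/(z^2 - 5*z + 6)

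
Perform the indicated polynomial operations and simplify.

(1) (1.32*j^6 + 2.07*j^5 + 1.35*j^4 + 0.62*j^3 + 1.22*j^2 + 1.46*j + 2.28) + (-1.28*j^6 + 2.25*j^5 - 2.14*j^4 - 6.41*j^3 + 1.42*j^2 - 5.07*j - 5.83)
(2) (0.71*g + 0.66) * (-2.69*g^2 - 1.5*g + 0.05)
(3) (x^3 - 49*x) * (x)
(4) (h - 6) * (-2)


(1) = 0.04*j^6 + 4.32*j^5 - 0.79*j^4 - 5.79*j^3 + 2.64*j^2 - 3.61*j - 3.55
(2) = -1.9099*g^3 - 2.8404*g^2 - 0.9545*g + 0.033
(3) = x^4 - 49*x^2
(4) = 12 - 2*h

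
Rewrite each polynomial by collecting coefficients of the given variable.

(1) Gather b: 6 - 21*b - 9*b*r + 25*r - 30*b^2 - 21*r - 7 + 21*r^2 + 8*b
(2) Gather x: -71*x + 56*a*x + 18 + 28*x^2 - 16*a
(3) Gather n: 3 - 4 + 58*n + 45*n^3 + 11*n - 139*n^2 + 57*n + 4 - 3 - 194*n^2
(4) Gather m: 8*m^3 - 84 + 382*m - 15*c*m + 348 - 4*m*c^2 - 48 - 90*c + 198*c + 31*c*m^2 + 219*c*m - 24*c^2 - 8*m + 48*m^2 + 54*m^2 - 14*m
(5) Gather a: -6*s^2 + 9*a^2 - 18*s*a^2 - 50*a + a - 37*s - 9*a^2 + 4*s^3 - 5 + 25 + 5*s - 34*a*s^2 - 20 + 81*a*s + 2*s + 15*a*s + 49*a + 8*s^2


(1) = -30*b^2 + b*(-9*r - 13) + 21*r^2 + 4*r - 1
(2) = -16*a + 28*x^2 + x*(56*a - 71) + 18
(3) = 45*n^3 - 333*n^2 + 126*n
(4) = -24*c^2 + 108*c + 8*m^3 + m^2*(31*c + 102) + m*(-4*c^2 + 204*c + 360) + 216
(5) = -18*a^2*s + a*(-34*s^2 + 96*s) + 4*s^3 + 2*s^2 - 30*s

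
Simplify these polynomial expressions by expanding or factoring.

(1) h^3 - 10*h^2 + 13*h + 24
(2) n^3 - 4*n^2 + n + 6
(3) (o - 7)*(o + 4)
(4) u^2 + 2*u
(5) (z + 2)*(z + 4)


(1) = (h - 8)*(h - 3)*(h + 1)
(2) = (n - 3)*(n - 2)*(n + 1)
(3) = o^2 - 3*o - 28
(4) = u*(u + 2)
(5) = z^2 + 6*z + 8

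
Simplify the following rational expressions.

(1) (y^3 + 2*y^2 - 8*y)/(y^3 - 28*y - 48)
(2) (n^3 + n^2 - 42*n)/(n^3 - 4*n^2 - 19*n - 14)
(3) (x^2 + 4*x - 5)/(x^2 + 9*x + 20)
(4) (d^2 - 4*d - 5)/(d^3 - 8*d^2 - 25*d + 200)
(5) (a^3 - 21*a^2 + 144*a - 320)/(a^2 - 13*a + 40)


(1) = (y^2 - 2*y)/(y^2 - 4*y - 12)
(2) = (n^3 + n^2 - 42*n)/(n^3 - 4*n^2 - 19*n - 14)
(3) = (x - 1)/(x + 4)
(4) = (d + 1)/(d^2 - 3*d - 40)
(5) = a - 8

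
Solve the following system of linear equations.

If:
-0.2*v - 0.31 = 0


Then:
v = -1.55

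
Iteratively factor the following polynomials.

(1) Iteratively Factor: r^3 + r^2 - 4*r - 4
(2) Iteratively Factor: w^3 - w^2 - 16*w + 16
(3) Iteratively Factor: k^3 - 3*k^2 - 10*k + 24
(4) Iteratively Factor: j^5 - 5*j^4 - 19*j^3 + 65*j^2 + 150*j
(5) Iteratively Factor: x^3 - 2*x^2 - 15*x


(1) = (r + 2)*(r^2 - r - 2) = (r - 2)*(r + 2)*(r + 1)
(2) = (w - 4)*(w^2 + 3*w - 4) = (w - 4)*(w + 4)*(w - 1)
(3) = (k - 2)*(k^2 - k - 12) = (k - 2)*(k + 3)*(k - 4)
(4) = (j + 3)*(j^4 - 8*j^3 + 5*j^2 + 50*j) = j*(j + 3)*(j^3 - 8*j^2 + 5*j + 50) = j*(j - 5)*(j + 3)*(j^2 - 3*j - 10) = j*(j - 5)^2*(j + 3)*(j + 2)
(5) = (x - 5)*(x^2 + 3*x) = x*(x - 5)*(x + 3)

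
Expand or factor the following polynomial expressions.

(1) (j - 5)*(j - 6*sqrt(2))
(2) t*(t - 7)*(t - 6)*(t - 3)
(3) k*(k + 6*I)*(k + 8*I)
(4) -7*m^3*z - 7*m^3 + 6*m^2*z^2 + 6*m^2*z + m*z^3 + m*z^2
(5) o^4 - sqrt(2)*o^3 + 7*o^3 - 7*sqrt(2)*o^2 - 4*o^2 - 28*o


(1) = j^2 - 6*sqrt(2)*j - 5*j + 30*sqrt(2)
(2) = t^4 - 16*t^3 + 81*t^2 - 126*t
(3) = k^3 + 14*I*k^2 - 48*k
(4) = (-m + z)*(7*m + z)*(m*z + m)
(5) = o*(o + 7)*(o - 2*sqrt(2))*(o + sqrt(2))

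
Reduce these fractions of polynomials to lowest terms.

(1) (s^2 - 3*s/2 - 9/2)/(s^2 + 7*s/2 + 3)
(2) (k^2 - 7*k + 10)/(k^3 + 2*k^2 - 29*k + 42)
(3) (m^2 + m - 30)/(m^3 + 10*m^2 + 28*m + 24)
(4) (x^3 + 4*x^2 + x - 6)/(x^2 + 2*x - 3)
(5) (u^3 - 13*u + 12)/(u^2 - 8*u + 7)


(1) = (s - 3)/(s + 2)
(2) = (k - 5)/(k^2 + 4*k - 21)
(3) = (m - 5)/(m^2 + 4*m + 4)
(4) = x + 2
(5) = (u^2 + u - 12)/(u - 7)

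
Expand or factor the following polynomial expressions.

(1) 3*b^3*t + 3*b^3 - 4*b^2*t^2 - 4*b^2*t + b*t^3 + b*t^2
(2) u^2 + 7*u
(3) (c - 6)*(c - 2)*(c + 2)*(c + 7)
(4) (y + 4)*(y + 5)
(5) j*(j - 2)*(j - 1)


(1) = (-3*b + t)*(-b + t)*(b*t + b)
(2) = u*(u + 7)
(3) = c^4 + c^3 - 46*c^2 - 4*c + 168
(4) = y^2 + 9*y + 20
(5) = j^3 - 3*j^2 + 2*j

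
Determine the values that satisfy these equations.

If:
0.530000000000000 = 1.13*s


Then:
s = 0.47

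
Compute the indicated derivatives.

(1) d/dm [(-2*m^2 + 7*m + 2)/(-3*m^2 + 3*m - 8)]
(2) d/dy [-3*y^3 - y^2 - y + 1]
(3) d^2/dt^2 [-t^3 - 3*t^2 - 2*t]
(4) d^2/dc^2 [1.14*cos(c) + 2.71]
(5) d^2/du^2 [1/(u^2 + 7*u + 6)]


(1) = (15*m^2 + 44*m - 62)/(9*m^4 - 18*m^3 + 57*m^2 - 48*m + 64)
(2) = -9*y^2 - 2*y - 1
(3) = -6*t - 6
(4) = -1.14*cos(c)
(5) = 2*(-u^2 - 7*u + (2*u + 7)^2 - 6)/(u^2 + 7*u + 6)^3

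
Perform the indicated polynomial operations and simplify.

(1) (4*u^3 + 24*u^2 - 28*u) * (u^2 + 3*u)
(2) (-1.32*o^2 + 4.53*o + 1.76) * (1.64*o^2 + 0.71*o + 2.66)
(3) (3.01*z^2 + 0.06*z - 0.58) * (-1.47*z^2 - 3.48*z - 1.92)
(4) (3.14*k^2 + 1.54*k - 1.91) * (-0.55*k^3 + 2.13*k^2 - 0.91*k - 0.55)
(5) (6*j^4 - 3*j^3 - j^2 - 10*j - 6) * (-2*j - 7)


(1) = 4*u^5 + 36*u^4 + 44*u^3 - 84*u^2
(2) = -2.1648*o^4 + 6.492*o^3 + 2.5915*o^2 + 13.2994*o + 4.6816
(3) = -4.4247*z^4 - 10.563*z^3 - 5.1354*z^2 + 1.9032*z + 1.1136
(4) = -1.727*k^5 + 5.8412*k^4 + 1.4733*k^3 - 7.1967*k^2 + 0.8911*k + 1.0505
(5) = -12*j^5 - 36*j^4 + 23*j^3 + 27*j^2 + 82*j + 42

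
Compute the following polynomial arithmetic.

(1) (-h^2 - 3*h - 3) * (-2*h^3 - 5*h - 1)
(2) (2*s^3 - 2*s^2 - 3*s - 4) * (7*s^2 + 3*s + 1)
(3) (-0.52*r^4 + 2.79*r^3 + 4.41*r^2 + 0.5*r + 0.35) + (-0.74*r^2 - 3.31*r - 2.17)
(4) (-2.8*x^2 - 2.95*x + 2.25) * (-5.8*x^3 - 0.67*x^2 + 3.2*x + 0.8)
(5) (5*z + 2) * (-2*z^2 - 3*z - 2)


(1) = 2*h^5 + 6*h^4 + 11*h^3 + 16*h^2 + 18*h + 3
(2) = 14*s^5 - 8*s^4 - 25*s^3 - 39*s^2 - 15*s - 4
(3) = -0.52*r^4 + 2.79*r^3 + 3.67*r^2 - 2.81*r - 1.82
(4) = 16.24*x^5 + 18.986*x^4 - 20.0335*x^3 - 13.1875*x^2 + 4.84*x + 1.8
(5) = -10*z^3 - 19*z^2 - 16*z - 4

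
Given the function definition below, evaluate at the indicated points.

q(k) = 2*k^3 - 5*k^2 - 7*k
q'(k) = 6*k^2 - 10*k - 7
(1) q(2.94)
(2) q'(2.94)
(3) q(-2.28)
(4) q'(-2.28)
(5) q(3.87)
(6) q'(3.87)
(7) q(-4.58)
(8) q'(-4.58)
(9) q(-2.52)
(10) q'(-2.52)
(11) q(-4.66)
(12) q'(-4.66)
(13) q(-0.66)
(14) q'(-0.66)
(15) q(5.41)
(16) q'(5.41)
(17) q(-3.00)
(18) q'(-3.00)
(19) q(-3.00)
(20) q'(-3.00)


(1) = -12.97
(2) = 15.46
(3) = -33.74
(4) = 46.99
(5) = 13.95
(6) = 44.16
(7) = -264.97
(8) = 164.66
(9) = -46.12
(10) = 56.30
(11) = -278.35
(12) = 169.89
(13) = 1.87
(14) = 2.21
(15) = 132.47
(16) = 114.51
(17) = -78.00
(18) = 77.00
(19) = -78.00
(20) = 77.00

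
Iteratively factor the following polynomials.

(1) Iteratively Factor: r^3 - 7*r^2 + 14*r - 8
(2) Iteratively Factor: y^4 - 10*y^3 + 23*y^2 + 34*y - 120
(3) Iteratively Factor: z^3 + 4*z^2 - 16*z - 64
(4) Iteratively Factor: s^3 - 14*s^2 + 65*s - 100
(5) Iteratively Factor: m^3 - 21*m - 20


(1) = (r - 1)*(r^2 - 6*r + 8) = (r - 2)*(r - 1)*(r - 4)
(2) = (y - 5)*(y^3 - 5*y^2 - 2*y + 24) = (y - 5)*(y - 4)*(y^2 - y - 6) = (y - 5)*(y - 4)*(y + 2)*(y - 3)
(3) = (z + 4)*(z^2 - 16) = (z - 4)*(z + 4)*(z + 4)
(4) = (s - 5)*(s^2 - 9*s + 20) = (s - 5)^2*(s - 4)
(5) = (m - 5)*(m^2 + 5*m + 4) = (m - 5)*(m + 1)*(m + 4)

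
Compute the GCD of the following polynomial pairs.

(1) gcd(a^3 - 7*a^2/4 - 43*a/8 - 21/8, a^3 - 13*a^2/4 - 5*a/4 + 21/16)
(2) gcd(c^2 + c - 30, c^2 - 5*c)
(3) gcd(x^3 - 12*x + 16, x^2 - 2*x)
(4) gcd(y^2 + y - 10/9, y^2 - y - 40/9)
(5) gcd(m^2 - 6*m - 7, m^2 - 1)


(1) = a^2 - 11*a/4 - 21/8
(2) = c - 5
(3) = x - 2
(4) = y + 5/3
(5) = gcd((m - 7)*(m + 1), (m - 1)*(m + 1)) = m + 1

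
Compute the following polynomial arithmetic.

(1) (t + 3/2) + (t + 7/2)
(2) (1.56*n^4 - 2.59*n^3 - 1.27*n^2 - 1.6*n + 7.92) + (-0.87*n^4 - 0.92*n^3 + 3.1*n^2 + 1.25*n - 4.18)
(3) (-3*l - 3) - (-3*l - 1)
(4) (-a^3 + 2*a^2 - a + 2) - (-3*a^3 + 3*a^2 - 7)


(1) = 2*t + 5
(2) = 0.69*n^4 - 3.51*n^3 + 1.83*n^2 - 0.35*n + 3.74
(3) = -2
(4) = 2*a^3 - a^2 - a + 9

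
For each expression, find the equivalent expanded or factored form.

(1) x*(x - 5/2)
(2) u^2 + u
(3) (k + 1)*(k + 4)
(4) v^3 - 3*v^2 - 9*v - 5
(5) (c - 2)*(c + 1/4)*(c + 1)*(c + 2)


(1) = x^2 - 5*x/2
(2) = u*(u + 1)
(3) = k^2 + 5*k + 4
(4) = (v - 5)*(v + 1)^2
(5) = c^4 + 5*c^3/4 - 15*c^2/4 - 5*c - 1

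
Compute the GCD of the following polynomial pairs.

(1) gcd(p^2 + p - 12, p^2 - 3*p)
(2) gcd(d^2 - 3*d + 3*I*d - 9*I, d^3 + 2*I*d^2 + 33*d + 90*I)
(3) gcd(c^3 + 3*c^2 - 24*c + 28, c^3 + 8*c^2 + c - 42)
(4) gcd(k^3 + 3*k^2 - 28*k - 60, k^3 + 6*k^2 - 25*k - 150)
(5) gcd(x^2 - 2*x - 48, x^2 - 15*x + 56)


(1) = gcd((p - 3)*(p + 4), p*(p - 3)) = p - 3
(2) = d + 3*I
(3) = gcd((c - 2)^2*(c + 7), (c - 2)*(c + 3)*(c + 7)) = c^2 + 5*c - 14
(4) = gcd((k - 5)*(k + 2)*(k + 6), (k - 5)*(k + 5)*(k + 6)) = k^2 + k - 30
(5) = gcd((x - 8)*(x + 6), (x - 8)*(x - 7)) = x - 8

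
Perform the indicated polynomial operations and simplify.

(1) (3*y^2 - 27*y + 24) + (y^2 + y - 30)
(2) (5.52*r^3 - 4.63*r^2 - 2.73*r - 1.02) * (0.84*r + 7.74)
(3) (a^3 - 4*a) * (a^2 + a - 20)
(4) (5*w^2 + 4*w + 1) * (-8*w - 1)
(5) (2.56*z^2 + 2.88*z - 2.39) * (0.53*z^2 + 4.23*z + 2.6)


(1) = 4*y^2 - 26*y - 6
(2) = 4.6368*r^4 + 38.8356*r^3 - 38.1294*r^2 - 21.987*r - 7.8948
(3) = a^5 + a^4 - 24*a^3 - 4*a^2 + 80*a
(4) = -40*w^3 - 37*w^2 - 12*w - 1
(5) = 1.3568*z^4 + 12.3552*z^3 + 17.5717*z^2 - 2.6217*z - 6.214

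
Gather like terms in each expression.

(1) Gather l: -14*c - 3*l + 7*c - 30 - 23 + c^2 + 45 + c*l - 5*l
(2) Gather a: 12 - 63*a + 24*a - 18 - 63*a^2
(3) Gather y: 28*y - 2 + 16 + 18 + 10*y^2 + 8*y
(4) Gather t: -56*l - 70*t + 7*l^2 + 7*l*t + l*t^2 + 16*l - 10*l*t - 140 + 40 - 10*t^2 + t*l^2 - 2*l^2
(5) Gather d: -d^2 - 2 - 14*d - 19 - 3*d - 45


(1) = c^2 - 7*c + l*(c - 8) - 8
(2) = -63*a^2 - 39*a - 6
(3) = 10*y^2 + 36*y + 32
(4) = 5*l^2 - 40*l + t^2*(l - 10) + t*(l^2 - 3*l - 70) - 100
(5) = -d^2 - 17*d - 66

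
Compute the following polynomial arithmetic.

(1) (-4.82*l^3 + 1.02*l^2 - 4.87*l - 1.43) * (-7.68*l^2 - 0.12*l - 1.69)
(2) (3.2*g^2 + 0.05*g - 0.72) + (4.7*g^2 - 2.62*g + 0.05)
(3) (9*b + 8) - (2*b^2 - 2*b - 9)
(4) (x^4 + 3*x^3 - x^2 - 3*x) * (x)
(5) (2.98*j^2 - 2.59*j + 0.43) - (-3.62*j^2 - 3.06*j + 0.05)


(1) = 37.0176*l^5 - 7.2552*l^4 + 45.425*l^3 + 9.843*l^2 + 8.4019*l + 2.4167
(2) = 7.9*g^2 - 2.57*g - 0.67
(3) = -2*b^2 + 11*b + 17
(4) = x^5 + 3*x^4 - x^3 - 3*x^2
(5) = 6.6*j^2 + 0.47*j + 0.38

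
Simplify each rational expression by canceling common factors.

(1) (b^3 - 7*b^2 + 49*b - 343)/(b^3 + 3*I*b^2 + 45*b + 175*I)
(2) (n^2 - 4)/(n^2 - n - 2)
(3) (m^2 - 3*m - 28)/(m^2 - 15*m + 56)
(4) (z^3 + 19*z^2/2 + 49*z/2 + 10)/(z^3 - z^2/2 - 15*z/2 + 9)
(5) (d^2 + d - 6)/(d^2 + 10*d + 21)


(1) = (b^2 + b*(-7 + 7*I) - 49*I)/(b^2 + 10*I*b - 25)
(2) = (n + 2)/(n + 1)
(3) = (m + 4)/(m - 8)
(4) = (2*z^3 + 19*z^2 + 49*z + 20)/(2*z^3 - z^2 - 15*z + 18)
(5) = (d - 2)/(d + 7)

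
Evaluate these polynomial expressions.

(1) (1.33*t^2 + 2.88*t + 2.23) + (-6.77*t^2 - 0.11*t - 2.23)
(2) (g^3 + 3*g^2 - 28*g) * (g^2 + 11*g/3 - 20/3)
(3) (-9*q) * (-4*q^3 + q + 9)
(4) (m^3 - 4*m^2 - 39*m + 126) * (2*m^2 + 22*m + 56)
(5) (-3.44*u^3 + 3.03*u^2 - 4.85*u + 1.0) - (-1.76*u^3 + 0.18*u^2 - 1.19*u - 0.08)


(1) = -5.44*t^2 + 2.77*t
(2) = g^5 + 20*g^4/3 - 71*g^3/3 - 368*g^2/3 + 560*g/3
(3) = 36*q^4 - 9*q^2 - 81*q
(4) = 2*m^5 + 14*m^4 - 110*m^3 - 830*m^2 + 588*m + 7056
(5) = -1.68*u^3 + 2.85*u^2 - 3.66*u + 1.08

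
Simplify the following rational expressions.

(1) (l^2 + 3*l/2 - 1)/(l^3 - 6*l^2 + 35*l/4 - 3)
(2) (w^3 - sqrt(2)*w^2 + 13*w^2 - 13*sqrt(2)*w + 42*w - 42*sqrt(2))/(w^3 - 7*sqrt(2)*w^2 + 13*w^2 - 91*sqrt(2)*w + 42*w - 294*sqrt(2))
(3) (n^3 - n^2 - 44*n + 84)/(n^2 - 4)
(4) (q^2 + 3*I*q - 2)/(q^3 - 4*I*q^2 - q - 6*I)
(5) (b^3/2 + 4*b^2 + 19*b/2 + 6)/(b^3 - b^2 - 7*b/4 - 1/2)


(1) = (2*l + 4)/(2*l^2 - 11*l + 12)
(2) = (w - sqrt(2))/(w - 7*sqrt(2))
(3) = (n^2 + n - 42)/(n + 2)
(4) = (q + 2*I)/(q^2 - 5*I*q - 6)
(5) = (2*b^3 + 16*b^2 + 38*b + 24)/(4*b^3 - 4*b^2 - 7*b - 2)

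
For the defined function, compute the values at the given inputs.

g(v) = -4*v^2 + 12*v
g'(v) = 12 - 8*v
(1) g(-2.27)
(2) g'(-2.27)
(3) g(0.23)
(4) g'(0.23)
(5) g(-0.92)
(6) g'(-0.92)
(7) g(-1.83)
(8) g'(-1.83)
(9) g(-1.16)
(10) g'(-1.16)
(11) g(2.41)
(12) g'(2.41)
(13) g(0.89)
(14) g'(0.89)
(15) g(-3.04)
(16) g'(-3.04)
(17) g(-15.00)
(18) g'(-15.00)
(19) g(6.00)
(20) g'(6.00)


(1) = -47.85
(2) = 30.16
(3) = 2.55
(4) = 10.16
(5) = -14.43
(6) = 19.36
(7) = -35.36
(8) = 26.64
(9) = -19.30
(10) = 21.28
(11) = 5.69
(12) = -7.28
(13) = 7.51
(14) = 4.88
(15) = -73.45
(16) = 36.32
(17) = -1080.00
(18) = 132.00
(19) = -72.00
(20) = -36.00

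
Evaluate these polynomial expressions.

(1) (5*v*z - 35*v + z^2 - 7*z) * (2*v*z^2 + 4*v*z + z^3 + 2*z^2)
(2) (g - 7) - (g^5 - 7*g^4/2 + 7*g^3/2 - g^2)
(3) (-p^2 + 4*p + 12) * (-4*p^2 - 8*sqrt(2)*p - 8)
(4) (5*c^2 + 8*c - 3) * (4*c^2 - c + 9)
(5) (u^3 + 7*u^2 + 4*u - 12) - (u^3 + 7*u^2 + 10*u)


(1) = 10*v^2*z^3 - 50*v^2*z^2 - 140*v^2*z + 7*v*z^4 - 35*v*z^3 - 98*v*z^2 + z^5 - 5*z^4 - 14*z^3
(2) = -g^5 + 7*g^4/2 - 7*g^3/2 + g^2 + g - 7
(3) = 4*p^4 - 16*p^3 + 8*sqrt(2)*p^3 - 32*sqrt(2)*p^2 - 40*p^2 - 96*sqrt(2)*p - 32*p - 96
(4) = 20*c^4 + 27*c^3 + 25*c^2 + 75*c - 27
(5) = -6*u - 12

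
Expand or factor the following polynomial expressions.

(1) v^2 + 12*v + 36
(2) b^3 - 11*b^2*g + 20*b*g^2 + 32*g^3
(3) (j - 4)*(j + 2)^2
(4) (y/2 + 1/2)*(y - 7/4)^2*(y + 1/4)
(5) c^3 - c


(1) = (v + 6)^2
(2) = (b - 8*g)*(b - 4*g)*(b + g)
(3) = j^3 - 12*j - 16
(4) = y^4/2 - 9*y^3/8 - 17*y^2/32 + 189*y/128 + 49/128
(5) = c*(c - 1)*(c + 1)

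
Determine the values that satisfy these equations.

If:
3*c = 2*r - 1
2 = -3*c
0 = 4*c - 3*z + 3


Then:
c = -2/3
r = -1/2
z = 1/9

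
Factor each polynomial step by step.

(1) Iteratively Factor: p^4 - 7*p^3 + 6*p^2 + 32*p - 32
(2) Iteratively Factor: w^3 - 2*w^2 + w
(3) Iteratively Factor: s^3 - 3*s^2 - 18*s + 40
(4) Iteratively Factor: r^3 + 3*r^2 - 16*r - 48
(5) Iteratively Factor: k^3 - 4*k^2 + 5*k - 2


(1) = (p - 1)*(p^3 - 6*p^2 + 32) = (p - 4)*(p - 1)*(p^2 - 2*p - 8) = (p - 4)^2*(p - 1)*(p + 2)
(2) = (w - 1)*(w^2 - w) = (w - 1)^2*(w)
(3) = (s - 2)*(s^2 - s - 20) = (s - 5)*(s - 2)*(s + 4)
(4) = (r + 3)*(r^2 - 16) = (r - 4)*(r + 3)*(r + 4)
(5) = (k - 2)*(k^2 - 2*k + 1) = (k - 2)*(k - 1)*(k - 1)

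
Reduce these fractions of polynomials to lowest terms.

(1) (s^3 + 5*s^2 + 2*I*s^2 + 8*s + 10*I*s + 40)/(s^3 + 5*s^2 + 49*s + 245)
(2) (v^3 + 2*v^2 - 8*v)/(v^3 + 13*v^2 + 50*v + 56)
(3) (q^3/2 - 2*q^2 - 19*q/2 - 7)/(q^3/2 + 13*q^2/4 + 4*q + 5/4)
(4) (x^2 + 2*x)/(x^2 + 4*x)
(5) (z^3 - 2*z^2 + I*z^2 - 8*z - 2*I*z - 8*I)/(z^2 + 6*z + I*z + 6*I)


(1) = (s^2 + 2*I*s + 8)/(s^2 + 49)
(2) = (v^2 - 2*v)/(v^2 + 9*v + 14)
(3) = (2*q^2 - 10*q - 28)/(2*q^2 + 11*q + 5)
(4) = (x + 2)/(x + 4)
(5) = (z^2 - 2*z - 8)/(z + 6)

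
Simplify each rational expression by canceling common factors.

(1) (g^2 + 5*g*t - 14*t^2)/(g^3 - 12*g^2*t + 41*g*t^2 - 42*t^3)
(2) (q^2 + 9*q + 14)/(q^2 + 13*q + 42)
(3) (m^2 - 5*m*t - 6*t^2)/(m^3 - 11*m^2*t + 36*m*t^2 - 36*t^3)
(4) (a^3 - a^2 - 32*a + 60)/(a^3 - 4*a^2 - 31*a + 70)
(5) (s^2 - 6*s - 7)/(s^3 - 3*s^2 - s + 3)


(1) = (g + 7*t)/(g^2 - 10*g*t + 21*t^2)
(2) = (q + 2)/(q + 6)
(3) = (m + t)/(m^2 - 5*m*t + 6*t^2)
(4) = (a^2 + a - 30)/(a^2 - 2*a - 35)
(5) = (s - 7)/(s^2 - 4*s + 3)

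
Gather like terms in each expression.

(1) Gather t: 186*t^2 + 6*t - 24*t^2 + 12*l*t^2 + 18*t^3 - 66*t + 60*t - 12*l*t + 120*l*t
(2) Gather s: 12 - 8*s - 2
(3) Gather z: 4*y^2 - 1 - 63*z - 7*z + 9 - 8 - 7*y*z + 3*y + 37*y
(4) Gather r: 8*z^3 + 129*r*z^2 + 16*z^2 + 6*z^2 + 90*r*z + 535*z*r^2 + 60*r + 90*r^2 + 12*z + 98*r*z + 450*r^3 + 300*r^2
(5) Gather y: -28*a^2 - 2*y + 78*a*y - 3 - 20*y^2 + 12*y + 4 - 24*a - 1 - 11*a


(1) = 108*l*t + 18*t^3 + t^2*(12*l + 162)
(2) = 10 - 8*s
(3) = 4*y^2 + 40*y + z*(-7*y - 70)
(4) = 450*r^3 + r^2*(535*z + 390) + r*(129*z^2 + 188*z + 60) + 8*z^3 + 22*z^2 + 12*z
(5) = -28*a^2 - 35*a - 20*y^2 + y*(78*a + 10)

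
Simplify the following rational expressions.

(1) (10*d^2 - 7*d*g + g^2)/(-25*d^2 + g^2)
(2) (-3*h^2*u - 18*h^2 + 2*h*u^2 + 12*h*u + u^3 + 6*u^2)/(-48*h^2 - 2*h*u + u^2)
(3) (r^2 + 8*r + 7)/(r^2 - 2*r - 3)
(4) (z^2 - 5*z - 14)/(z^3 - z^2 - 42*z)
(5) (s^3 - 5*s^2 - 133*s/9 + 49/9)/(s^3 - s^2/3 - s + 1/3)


(1) = (-2*d + g)/(5*d + g)
(2) = (-3*h^2*u - 18*h^2 + 2*h*u^2 + 12*h*u + u^3 + 6*u^2)/(-48*h^2 - 2*h*u + u^2)
(3) = (r + 7)/(r - 3)
(4) = (z + 2)/(z^2 + 6*z)
(5) = (3*s^2 - 14*s - 49)/(3*s^2 - 3)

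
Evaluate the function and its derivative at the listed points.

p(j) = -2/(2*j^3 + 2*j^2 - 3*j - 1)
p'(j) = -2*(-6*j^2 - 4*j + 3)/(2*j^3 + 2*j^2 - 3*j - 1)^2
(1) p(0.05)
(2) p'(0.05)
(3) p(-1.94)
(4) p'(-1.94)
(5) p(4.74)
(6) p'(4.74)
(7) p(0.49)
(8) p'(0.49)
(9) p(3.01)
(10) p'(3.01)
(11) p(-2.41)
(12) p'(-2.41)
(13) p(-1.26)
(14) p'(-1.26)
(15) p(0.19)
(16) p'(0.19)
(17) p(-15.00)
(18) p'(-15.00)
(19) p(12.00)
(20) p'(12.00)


(1) = 1.75
(2) = -4.25
(3) = 0.89
(4) = 4.65
(5) = -0.01
(6) = 0.01
(7) = 1.14
(8) = 0.26
(9) = -0.03
(10) = 0.03
(11) = 0.20
(12) = 0.43
(13) = -1.02
(14) = 0.78
(15) = 1.35
(16) = -1.84
(17) = 0.00
(18) = 0.00
(19) = -0.00
(20) = 0.00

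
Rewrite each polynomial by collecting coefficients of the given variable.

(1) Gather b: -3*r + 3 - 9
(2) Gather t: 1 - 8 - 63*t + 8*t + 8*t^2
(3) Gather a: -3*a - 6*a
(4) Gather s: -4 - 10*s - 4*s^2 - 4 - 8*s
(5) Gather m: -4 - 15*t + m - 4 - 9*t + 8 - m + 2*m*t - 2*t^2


(1) = -3*r - 6
(2) = 8*t^2 - 55*t - 7
(3) = -9*a
(4) = -4*s^2 - 18*s - 8
(5) = 2*m*t - 2*t^2 - 24*t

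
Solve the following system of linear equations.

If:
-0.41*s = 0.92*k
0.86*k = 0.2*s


Then:
k = 0.00
s = 0.00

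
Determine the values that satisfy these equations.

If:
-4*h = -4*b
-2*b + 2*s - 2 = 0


Then:
b = s - 1
h = s - 1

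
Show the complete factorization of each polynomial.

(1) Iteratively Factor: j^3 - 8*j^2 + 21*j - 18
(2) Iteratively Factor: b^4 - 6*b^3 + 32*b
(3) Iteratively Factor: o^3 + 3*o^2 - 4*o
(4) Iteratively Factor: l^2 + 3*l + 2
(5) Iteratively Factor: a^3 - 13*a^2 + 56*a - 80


(1) = (j - 3)*(j^2 - 5*j + 6) = (j - 3)^2*(j - 2)
(2) = (b - 4)*(b^3 - 2*b^2 - 8*b) = (b - 4)*(b + 2)*(b^2 - 4*b) = (b - 4)^2*(b + 2)*(b)
(3) = (o + 4)*(o^2 - o) = o*(o + 4)*(o - 1)
(4) = (l + 2)*(l + 1)
(5) = (a - 5)*(a^2 - 8*a + 16) = (a - 5)*(a - 4)*(a - 4)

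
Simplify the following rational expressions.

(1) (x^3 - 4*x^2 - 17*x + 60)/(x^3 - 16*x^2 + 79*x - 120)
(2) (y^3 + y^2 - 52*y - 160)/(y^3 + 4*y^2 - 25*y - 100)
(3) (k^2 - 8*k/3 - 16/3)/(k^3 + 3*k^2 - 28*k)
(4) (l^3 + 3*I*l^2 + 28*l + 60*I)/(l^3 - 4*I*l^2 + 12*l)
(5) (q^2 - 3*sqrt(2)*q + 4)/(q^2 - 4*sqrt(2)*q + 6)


(1) = (x + 4)/(x - 8)
(2) = (y - 8)/(y - 5)
(3) = (3*k + 4)/(3*k^2 + 21*k)
(4) = (l^2 + I*l + 30)/(l^2 - 6*I*l)
(5) = (q - 2*sqrt(2))/(q - 3*sqrt(2))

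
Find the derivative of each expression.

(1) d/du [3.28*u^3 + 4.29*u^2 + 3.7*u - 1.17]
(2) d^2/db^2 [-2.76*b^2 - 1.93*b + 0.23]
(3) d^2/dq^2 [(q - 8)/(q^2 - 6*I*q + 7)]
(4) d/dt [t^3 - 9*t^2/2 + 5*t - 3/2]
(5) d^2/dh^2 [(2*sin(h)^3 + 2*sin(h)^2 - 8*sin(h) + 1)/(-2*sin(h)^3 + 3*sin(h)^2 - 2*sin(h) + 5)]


(1) = 9.84*u^2 + 8.58*u + 3.7
(2) = -5.52000000000000
(3) = 2*(4*(q - 8)*(q - 3*I)^2 + (-3*q + 8 + 6*I)*(q^2 - 6*I*q + 7))/(q^2 - 6*I*q + 7)^3
(4) = 3*t^2 - 9*t + 5
(5) = 2*(10*sin(h)^8 - 65*sin(h)^7 + 118*sin(h)^6 + 297*sin(h)^5 - 952*sin(h)^4 + 549*sin(h)^3 + 623*sin(h)^2 - 617*sin(h) + 41)/(2*sin(h)^3 - 3*sin(h)^2 + 2*sin(h) - 5)^3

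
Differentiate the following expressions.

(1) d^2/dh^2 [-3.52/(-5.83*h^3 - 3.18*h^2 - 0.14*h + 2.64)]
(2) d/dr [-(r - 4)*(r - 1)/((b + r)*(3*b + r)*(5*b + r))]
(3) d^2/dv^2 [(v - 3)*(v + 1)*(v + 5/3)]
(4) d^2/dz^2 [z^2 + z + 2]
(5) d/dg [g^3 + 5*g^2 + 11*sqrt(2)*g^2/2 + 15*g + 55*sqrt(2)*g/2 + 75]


(1) = (-(123.1296*h + 22.3872)*(5.83*h^3 + 3.18*h^2 + 0.14*h - 2.64) + 3.52*(17.49*h^2 + 6.36*h + 0.14)*(34.98*h^2 + 12.72*h + 0.28))/(5.83*h^3 + 3.18*h^2 + 0.14*h - 2.64)^3
(2) = ((5 - 2*r)*(b + r)*(3*b + r)*(5*b + r) + (b + r)*(3*b + r)*(r - 4)*(r - 1) + (b + r)*(5*b + r)*(r - 4)*(r - 1) + (3*b + r)*(5*b + r)*(r - 4)*(r - 1))/((b + r)^2*(3*b + r)^2*(5*b + r)^2)
(3) = 6*v - 2/3
(4) = 2
(5) = 3*g^2 + 10*g + 11*sqrt(2)*g + 15 + 55*sqrt(2)/2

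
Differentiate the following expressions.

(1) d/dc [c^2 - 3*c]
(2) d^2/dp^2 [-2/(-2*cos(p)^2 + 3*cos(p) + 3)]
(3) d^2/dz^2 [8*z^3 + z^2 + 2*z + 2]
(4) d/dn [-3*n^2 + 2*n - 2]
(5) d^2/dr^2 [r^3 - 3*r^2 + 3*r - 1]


(1) = 2*c - 3
(2) = 2*(16*sin(p)^4 - 41*sin(p)^2 + 27*cos(p)/2 - 9*cos(3*p)/2 - 5)/(2*sin(p)^2 + 3*cos(p) + 1)^3
(3) = 48*z + 2
(4) = 2 - 6*n
(5) = 6*r - 6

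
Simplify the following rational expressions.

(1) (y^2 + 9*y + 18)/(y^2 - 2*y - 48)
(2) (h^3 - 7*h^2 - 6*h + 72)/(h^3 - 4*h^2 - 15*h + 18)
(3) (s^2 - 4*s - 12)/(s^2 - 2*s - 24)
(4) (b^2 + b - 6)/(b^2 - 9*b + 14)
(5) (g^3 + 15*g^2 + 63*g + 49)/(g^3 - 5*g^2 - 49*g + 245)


(1) = (y + 3)/(y - 8)
(2) = (h - 4)/(h - 1)
(3) = (s + 2)/(s + 4)
(4) = (b + 3)/(b - 7)
(5) = (g^2 + 8*g + 7)/(g^2 - 12*g + 35)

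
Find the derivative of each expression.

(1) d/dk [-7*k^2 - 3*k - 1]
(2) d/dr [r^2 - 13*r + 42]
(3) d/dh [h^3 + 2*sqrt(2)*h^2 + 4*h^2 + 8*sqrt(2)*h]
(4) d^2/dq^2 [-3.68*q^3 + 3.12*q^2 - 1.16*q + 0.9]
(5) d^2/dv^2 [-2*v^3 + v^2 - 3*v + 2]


(1) = -14*k - 3
(2) = 2*r - 13
(3) = 3*h^2 + 4*sqrt(2)*h + 8*h + 8*sqrt(2)
(4) = 6.24 - 22.08*q
(5) = 2 - 12*v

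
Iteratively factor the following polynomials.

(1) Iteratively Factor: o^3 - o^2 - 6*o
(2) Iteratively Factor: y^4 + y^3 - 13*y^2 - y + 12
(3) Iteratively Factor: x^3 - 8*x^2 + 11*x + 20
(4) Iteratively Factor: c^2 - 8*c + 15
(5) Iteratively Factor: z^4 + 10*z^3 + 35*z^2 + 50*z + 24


(1) = (o - 3)*(o^2 + 2*o) = o*(o - 3)*(o + 2)
(2) = (y + 4)*(y^3 - 3*y^2 - y + 3) = (y + 1)*(y + 4)*(y^2 - 4*y + 3) = (y - 3)*(y + 1)*(y + 4)*(y - 1)
(3) = (x + 1)*(x^2 - 9*x + 20) = (x - 5)*(x + 1)*(x - 4)
(4) = (c - 5)*(c - 3)
(5) = (z + 1)*(z^3 + 9*z^2 + 26*z + 24) = (z + 1)*(z + 4)*(z^2 + 5*z + 6) = (z + 1)*(z + 3)*(z + 4)*(z + 2)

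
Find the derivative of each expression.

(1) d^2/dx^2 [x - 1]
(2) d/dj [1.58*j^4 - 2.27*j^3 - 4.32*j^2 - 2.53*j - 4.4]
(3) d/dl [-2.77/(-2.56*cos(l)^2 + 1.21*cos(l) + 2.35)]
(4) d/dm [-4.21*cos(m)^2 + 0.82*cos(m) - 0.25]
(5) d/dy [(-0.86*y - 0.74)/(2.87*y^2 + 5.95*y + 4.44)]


(1) = 0
(2) = 6.32*j^3 - 6.81*j^2 - 8.64*j - 2.53
(3) = (14.1824*cos(l) - 3.3517)*sin(l)/(-2.56*cos(l)^2 + 1.21*cos(l) + 2.35)^2
(4) = (8.42*cos(m) - 0.82)*sin(m)
(5) = (2.4682*y^2 + 4.2476*y + 0.5846)/(8.2369*y^4 + 34.153*y^3 + 60.8881*y^2 + 52.836*y + 19.7136)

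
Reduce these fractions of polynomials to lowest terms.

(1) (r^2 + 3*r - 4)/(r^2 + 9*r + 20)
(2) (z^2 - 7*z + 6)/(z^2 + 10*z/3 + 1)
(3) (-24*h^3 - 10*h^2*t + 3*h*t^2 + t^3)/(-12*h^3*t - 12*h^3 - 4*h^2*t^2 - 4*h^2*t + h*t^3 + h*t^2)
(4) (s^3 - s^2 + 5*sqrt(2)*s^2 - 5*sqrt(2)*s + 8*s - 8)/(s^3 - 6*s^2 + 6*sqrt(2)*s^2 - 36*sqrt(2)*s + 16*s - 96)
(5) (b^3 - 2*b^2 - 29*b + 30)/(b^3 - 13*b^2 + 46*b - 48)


(1) = (r - 1)/(r + 5)
(2) = (3*z^2 - 21*z + 18)/(3*z^2 + 10*z + 3)
(3) = (-12*h^2 + h*t + t^2)/(-6*h^2*t - 6*h^2 + h*t^2 + h*t)
(4) = (s^2 + s*(-1 + sqrt(2)) - sqrt(2))/(s^2 + s*(-6 + 2*sqrt(2)) - 12*sqrt(2))
(5) = (b^3 - 2*b^2 - 29*b + 30)/(b^3 - 13*b^2 + 46*b - 48)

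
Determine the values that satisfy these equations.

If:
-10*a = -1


Then:
a = 1/10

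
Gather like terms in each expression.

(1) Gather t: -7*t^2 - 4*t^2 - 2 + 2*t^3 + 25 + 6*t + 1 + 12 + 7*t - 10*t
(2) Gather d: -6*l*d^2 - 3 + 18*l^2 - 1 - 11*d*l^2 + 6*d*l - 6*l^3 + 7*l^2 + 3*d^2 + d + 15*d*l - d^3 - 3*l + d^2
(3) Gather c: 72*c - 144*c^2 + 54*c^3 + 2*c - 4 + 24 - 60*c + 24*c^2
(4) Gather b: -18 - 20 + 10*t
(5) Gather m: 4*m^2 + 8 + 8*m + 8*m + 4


(1) = 2*t^3 - 11*t^2 + 3*t + 36
(2) = -d^3 + d^2*(4 - 6*l) + d*(-11*l^2 + 21*l + 1) - 6*l^3 + 25*l^2 - 3*l - 4
(3) = 54*c^3 - 120*c^2 + 14*c + 20
(4) = 10*t - 38
(5) = 4*m^2 + 16*m + 12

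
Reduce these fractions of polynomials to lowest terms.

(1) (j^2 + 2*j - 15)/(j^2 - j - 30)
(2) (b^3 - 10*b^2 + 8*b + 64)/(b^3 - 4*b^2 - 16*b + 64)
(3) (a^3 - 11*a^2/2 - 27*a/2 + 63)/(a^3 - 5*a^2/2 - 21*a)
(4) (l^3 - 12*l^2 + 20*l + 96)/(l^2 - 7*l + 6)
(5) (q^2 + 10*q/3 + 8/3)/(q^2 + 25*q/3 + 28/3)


(1) = (j - 3)/(j - 6)
(2) = (b^2 - 6*b - 16)/(b^2 - 16)
(3) = (a - 3)/a
(4) = (l^2 - 6*l - 16)/(l - 1)
(5) = (q + 2)/(q + 7)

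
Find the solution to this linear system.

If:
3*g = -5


Then:
g = -5/3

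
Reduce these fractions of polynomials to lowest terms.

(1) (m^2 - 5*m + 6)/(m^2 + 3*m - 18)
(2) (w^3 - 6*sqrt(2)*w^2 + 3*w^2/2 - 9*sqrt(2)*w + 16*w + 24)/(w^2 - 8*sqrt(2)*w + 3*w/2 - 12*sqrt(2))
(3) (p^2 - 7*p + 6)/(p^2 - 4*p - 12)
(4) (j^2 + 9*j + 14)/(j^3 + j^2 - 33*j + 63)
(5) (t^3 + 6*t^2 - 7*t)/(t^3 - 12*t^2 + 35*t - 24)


(1) = (m - 2)/(m + 6)
(2) = (4*w^2 - 24*sqrt(2)*w + 64)/(4*w - 32*sqrt(2))
(3) = (p - 1)/(p + 2)
(4) = (j + 2)/(j^2 - 6*j + 9)
(5) = (t^2 + 7*t)/(t^2 - 11*t + 24)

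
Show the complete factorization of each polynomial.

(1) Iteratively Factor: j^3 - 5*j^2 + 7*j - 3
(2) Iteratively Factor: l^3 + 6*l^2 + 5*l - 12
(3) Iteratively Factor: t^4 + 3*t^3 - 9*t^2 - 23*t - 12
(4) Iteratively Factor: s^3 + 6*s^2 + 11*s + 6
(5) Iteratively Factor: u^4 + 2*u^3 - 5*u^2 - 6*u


(1) = (j - 1)*(j^2 - 4*j + 3) = (j - 3)*(j - 1)*(j - 1)
(2) = (l + 3)*(l^2 + 3*l - 4) = (l - 1)*(l + 3)*(l + 4)
(3) = (t + 4)*(t^3 - t^2 - 5*t - 3) = (t + 1)*(t + 4)*(t^2 - 2*t - 3) = (t + 1)^2*(t + 4)*(t - 3)
(4) = (s + 2)*(s^2 + 4*s + 3) = (s + 2)*(s + 3)*(s + 1)
(5) = (u + 3)*(u^3 - u^2 - 2*u) = (u + 1)*(u + 3)*(u^2 - 2*u) = (u - 2)*(u + 1)*(u + 3)*(u)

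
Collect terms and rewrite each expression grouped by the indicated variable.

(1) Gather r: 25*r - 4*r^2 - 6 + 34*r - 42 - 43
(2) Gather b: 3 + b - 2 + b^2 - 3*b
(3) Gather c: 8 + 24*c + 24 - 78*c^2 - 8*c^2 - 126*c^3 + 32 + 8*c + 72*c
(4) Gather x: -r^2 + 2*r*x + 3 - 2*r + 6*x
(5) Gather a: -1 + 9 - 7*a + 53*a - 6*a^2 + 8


(1) = -4*r^2 + 59*r - 91
(2) = b^2 - 2*b + 1
(3) = -126*c^3 - 86*c^2 + 104*c + 64
(4) = -r^2 - 2*r + x*(2*r + 6) + 3
(5) = -6*a^2 + 46*a + 16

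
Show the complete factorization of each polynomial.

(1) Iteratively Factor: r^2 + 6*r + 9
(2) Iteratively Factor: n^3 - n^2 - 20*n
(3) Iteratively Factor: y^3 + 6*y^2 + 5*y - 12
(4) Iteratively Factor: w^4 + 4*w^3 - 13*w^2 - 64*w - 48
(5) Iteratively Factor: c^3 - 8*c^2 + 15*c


(1) = (r + 3)*(r + 3)
(2) = (n)*(n^2 - n - 20) = n*(n + 4)*(n - 5)
(3) = (y + 4)*(y^2 + 2*y - 3) = (y + 3)*(y + 4)*(y - 1)
(4) = (w + 4)*(w^3 - 13*w - 12) = (w + 3)*(w + 4)*(w^2 - 3*w - 4) = (w - 4)*(w + 3)*(w + 4)*(w + 1)
(5) = (c - 3)*(c^2 - 5*c) = c*(c - 3)*(c - 5)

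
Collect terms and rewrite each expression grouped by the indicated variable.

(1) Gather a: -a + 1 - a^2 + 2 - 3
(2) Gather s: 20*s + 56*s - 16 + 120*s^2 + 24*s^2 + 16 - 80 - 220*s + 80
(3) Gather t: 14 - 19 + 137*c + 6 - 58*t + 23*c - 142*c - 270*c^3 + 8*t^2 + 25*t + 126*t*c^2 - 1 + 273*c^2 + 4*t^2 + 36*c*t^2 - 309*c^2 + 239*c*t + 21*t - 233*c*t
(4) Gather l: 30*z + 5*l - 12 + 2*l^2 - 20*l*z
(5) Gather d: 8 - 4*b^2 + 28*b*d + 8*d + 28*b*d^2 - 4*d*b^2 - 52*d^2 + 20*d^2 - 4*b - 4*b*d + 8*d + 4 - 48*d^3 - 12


(1) = -a^2 - a
(2) = 144*s^2 - 144*s
(3) = -270*c^3 - 36*c^2 + 18*c + t^2*(36*c + 12) + t*(126*c^2 + 6*c - 12)
(4) = 2*l^2 + l*(5 - 20*z) + 30*z - 12
(5) = -4*b^2 - 4*b - 48*d^3 + d^2*(28*b - 32) + d*(-4*b^2 + 24*b + 16)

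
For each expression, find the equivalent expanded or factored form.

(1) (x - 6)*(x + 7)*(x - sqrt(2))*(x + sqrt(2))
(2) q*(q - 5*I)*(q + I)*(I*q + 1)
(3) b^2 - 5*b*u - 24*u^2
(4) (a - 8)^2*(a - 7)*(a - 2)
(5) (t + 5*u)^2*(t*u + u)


(1) = x^4 + x^3 - 44*x^2 - 2*x + 84
(2) = I*q^4 + 5*q^3 + I*q^2 + 5*q
(3) = (b - 8*u)*(b + 3*u)
(4) = a^4 - 25*a^3 + 222*a^2 - 800*a + 896
(5) = t^3*u + 10*t^2*u^2 + t^2*u + 25*t*u^3 + 10*t*u^2 + 25*u^3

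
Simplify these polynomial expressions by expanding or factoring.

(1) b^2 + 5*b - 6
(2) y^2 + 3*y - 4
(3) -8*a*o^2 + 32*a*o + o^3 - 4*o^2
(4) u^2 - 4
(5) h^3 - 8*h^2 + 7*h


(1) = (b - 1)*(b + 6)
(2) = (y - 1)*(y + 4)
(3) = o*(-8*a + o)*(o - 4)
(4) = (u - 2)*(u + 2)
(5) = h*(h - 7)*(h - 1)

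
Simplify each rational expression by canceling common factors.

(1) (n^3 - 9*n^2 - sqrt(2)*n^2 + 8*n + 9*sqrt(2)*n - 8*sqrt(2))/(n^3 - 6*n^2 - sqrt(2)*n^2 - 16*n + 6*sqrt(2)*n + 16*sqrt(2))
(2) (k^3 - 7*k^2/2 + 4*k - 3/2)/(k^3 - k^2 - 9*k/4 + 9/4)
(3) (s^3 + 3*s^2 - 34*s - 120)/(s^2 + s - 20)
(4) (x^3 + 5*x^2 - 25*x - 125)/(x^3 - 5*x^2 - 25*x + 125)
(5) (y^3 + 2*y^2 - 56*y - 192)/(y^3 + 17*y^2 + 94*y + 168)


(1) = (n - 1)/(n + 2)
(2) = (2*k - 2)/(2*k + 3)
(3) = (s^2 - 2*s - 24)/(s - 4)
(4) = (x + 5)/(x - 5)
(5) = (y - 8)/(y + 7)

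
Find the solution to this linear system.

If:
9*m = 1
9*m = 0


Then:
No Solution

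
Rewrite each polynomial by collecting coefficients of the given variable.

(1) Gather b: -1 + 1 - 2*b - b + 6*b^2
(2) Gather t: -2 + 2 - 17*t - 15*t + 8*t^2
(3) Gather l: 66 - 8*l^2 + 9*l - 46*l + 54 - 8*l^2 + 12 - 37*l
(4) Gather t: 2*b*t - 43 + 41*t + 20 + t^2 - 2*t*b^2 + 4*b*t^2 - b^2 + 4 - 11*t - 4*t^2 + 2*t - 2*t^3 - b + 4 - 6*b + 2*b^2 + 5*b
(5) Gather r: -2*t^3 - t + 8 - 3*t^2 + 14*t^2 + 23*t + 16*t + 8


(1) = 6*b^2 - 3*b
(2) = 8*t^2 - 32*t
(3) = -16*l^2 - 74*l + 132
(4) = b^2 - 2*b - 2*t^3 + t^2*(4*b - 3) + t*(-2*b^2 + 2*b + 32) - 15
(5) = -2*t^3 + 11*t^2 + 38*t + 16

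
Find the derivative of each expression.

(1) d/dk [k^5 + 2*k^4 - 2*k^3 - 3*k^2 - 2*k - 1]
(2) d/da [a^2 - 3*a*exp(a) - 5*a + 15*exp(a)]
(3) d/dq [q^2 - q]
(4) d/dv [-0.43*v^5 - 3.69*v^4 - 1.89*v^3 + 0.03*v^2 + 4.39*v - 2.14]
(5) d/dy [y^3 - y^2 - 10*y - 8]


(1) = 5*k^4 + 8*k^3 - 6*k^2 - 6*k - 2
(2) = -3*a*exp(a) + 2*a + 12*exp(a) - 5
(3) = 2*q - 1
(4) = -2.15*v^4 - 14.76*v^3 - 5.67*v^2 + 0.06*v + 4.39
(5) = 3*y^2 - 2*y - 10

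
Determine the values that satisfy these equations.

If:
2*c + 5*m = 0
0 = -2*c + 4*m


Then:
c = 0
m = 0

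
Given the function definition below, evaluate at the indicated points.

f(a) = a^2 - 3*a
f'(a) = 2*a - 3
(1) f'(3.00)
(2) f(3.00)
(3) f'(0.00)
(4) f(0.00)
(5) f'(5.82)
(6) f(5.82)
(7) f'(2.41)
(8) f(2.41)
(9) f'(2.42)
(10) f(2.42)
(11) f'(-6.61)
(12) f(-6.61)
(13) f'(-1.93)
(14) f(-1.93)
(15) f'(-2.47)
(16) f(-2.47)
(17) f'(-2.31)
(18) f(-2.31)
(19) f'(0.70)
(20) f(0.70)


(1) = 3.00
(2) = 0.00
(3) = -3.00
(4) = 0.00
(5) = 8.64
(6) = 16.41
(7) = 1.82
(8) = -1.42
(9) = 1.84
(10) = -1.40
(11) = -16.22
(12) = 63.52
(13) = -6.86
(14) = 9.51
(15) = -7.94
(16) = 13.51
(17) = -7.62
(18) = 12.27
(19) = -1.60
(20) = -1.61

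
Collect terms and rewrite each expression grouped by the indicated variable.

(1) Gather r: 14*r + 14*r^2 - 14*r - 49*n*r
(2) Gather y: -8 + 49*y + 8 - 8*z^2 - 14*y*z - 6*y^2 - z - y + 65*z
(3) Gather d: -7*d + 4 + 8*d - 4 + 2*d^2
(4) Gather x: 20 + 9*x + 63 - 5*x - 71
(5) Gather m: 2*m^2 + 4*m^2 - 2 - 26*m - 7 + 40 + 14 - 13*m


(1) = -49*n*r + 14*r^2
(2) = -6*y^2 + y*(48 - 14*z) - 8*z^2 + 64*z
(3) = 2*d^2 + d
(4) = 4*x + 12
(5) = 6*m^2 - 39*m + 45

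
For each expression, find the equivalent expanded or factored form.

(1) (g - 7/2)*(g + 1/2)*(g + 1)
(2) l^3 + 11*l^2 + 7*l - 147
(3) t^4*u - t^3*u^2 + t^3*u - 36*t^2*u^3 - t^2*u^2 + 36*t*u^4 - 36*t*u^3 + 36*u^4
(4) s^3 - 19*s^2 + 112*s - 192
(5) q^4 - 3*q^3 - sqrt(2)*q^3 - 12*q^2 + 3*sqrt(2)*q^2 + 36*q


(1) = g^3 - 2*g^2 - 19*g/4 - 7/4
(2) = (l - 3)*(l + 7)^2
(3) = (t - 6*u)*(t - u)*(t + 6*u)*(t*u + u)
(4) = (s - 8)^2*(s - 3)
(5) = q*(q - 3)*(q - 3*sqrt(2))*(q + 2*sqrt(2))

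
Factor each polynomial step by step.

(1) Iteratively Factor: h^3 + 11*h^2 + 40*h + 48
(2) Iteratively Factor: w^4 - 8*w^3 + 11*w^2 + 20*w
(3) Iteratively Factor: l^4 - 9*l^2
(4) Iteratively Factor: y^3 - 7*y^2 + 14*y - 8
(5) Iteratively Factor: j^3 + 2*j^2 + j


(1) = (h + 4)*(h^2 + 7*h + 12) = (h + 4)^2*(h + 3)
(2) = (w)*(w^3 - 8*w^2 + 11*w + 20) = w*(w + 1)*(w^2 - 9*w + 20) = w*(w - 4)*(w + 1)*(w - 5)
(3) = (l - 3)*(l^3 + 3*l^2) = (l - 3)*(l + 3)*(l^2) = l*(l - 3)*(l + 3)*(l)
(4) = (y - 2)*(y^2 - 5*y + 4) = (y - 2)*(y - 1)*(y - 4)
(5) = (j + 1)*(j^2 + j) = (j + 1)^2*(j)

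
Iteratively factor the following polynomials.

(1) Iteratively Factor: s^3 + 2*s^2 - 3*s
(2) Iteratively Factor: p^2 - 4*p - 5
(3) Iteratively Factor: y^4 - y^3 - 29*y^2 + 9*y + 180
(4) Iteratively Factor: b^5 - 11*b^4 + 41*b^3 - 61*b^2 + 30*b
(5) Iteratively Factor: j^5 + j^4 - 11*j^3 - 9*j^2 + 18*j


(1) = (s + 3)*(s^2 - s) = (s - 1)*(s + 3)*(s)
(2) = (p + 1)*(p - 5)
(3) = (y - 5)*(y^3 + 4*y^2 - 9*y - 36) = (y - 5)*(y - 3)*(y^2 + 7*y + 12) = (y - 5)*(y - 3)*(y + 3)*(y + 4)
(4) = (b - 2)*(b^4 - 9*b^3 + 23*b^2 - 15*b) = (b - 3)*(b - 2)*(b^3 - 6*b^2 + 5*b) = b*(b - 3)*(b - 2)*(b^2 - 6*b + 5) = b*(b - 3)*(b - 2)*(b - 1)*(b - 5)
(5) = (j - 3)*(j^4 + 4*j^3 + j^2 - 6*j) = j*(j - 3)*(j^3 + 4*j^2 + j - 6) = j*(j - 3)*(j + 3)*(j^2 + j - 2) = j*(j - 3)*(j + 2)*(j + 3)*(j - 1)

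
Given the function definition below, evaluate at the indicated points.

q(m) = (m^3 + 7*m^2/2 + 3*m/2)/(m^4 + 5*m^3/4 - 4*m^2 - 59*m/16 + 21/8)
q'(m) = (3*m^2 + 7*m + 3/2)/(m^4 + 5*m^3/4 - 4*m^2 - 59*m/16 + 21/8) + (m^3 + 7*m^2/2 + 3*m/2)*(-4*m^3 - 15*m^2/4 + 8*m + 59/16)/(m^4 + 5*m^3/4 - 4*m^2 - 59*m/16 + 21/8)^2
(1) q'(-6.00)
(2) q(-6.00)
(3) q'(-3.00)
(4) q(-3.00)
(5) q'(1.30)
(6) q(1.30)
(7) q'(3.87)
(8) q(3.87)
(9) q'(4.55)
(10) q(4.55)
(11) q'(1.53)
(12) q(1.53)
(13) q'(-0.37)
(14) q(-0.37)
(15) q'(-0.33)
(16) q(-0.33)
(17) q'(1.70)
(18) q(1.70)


(1) = -0.01
(2) = -0.11
(3) = 0.30
(4) = 0.00
(5) = -5.65
(6) = -3.02
(7) = -0.25
(8) = 0.52
(9) = -0.14
(10) = 0.39
(11) = -25.13
(12) = -5.81
(13) = -0.20
(14) = -0.04
(15) = -0.15
(16) = -0.04
(17) = -490.90
(18) = -24.74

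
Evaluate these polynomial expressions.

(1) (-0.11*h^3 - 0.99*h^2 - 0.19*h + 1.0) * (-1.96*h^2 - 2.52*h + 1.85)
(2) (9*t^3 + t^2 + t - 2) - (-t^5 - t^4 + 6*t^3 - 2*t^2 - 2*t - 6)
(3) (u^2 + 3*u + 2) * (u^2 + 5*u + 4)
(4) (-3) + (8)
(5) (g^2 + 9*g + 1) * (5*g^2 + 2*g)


(1) = 0.2156*h^5 + 2.2176*h^4 + 2.6637*h^3 - 3.3127*h^2 - 2.8715*h + 1.85
(2) = t^5 + t^4 + 3*t^3 + 3*t^2 + 3*t + 4
(3) = u^4 + 8*u^3 + 21*u^2 + 22*u + 8
(4) = 5
(5) = 5*g^4 + 47*g^3 + 23*g^2 + 2*g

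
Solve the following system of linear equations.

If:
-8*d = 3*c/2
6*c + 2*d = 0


Then:
c = 0
d = 0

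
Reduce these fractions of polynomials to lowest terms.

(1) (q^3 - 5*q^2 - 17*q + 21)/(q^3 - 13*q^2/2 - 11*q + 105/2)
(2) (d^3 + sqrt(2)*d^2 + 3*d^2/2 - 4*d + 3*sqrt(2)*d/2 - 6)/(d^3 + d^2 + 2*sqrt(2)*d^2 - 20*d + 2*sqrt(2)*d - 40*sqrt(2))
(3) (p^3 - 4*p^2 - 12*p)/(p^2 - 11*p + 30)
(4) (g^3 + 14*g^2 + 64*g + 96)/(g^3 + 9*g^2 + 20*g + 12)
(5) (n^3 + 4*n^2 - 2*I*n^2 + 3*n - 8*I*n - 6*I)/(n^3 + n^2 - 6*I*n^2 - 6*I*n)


(1) = (2*q - 2)/(2*q - 5)
(2) = (2*d^2 + d*(3 - 2*sqrt(2)) - 3*sqrt(2))/(2*d^2 + 2*d - 40)
(3) = (p^2 + 2*p)/(p - 5)
(4) = (g^2 + 8*g + 16)/(g^2 + 3*g + 2)
(5) = (n^2 + n*(3 - 2*I) - 6*I)/(n^2 - 6*I*n)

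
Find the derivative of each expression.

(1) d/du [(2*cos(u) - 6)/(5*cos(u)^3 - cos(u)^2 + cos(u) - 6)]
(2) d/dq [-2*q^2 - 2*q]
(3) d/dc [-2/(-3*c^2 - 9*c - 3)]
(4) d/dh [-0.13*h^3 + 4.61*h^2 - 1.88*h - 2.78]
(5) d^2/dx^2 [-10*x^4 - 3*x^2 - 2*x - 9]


(1) = 2*(27*cos(u)/2 - 23*cos(2*u) + 5*cos(3*u)/2 - 20)*sin(u)/(5*cos(u)^3 - cos(u)^2 + cos(u) - 6)^2
(2) = -4*q - 2
(3) = 2*(-2*c - 3)/(3*(c^2 + 3*c + 1)^2)
(4) = -0.39*h^2 + 9.22*h - 1.88
(5) = -120*x^2 - 6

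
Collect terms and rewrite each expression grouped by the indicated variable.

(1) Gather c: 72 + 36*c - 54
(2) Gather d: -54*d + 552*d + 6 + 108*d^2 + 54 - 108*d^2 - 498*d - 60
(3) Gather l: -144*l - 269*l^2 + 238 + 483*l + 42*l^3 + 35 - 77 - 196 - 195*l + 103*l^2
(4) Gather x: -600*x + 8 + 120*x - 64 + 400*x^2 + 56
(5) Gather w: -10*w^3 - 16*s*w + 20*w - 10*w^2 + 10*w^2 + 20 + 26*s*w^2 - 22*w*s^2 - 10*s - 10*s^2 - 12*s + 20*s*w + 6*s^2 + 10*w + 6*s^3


(1) = 36*c + 18
(2) = 0
(3) = 42*l^3 - 166*l^2 + 144*l
(4) = 400*x^2 - 480*x
(5) = 6*s^3 - 4*s^2 + 26*s*w^2 - 22*s - 10*w^3 + w*(-22*s^2 + 4*s + 30) + 20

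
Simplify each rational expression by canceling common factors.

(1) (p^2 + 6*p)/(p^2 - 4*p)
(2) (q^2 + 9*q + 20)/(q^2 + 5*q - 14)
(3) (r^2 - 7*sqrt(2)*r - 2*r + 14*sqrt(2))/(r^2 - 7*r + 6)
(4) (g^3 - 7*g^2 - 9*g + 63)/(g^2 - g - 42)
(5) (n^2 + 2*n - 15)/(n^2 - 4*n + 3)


(1) = (p + 6)/(p - 4)
(2) = (q^2 + 9*q + 20)/(q^2 + 5*q - 14)
(3) = (r^2 + r*(-7*sqrt(2) - 2) + 14*sqrt(2))/(r^2 - 7*r + 6)
(4) = (g^2 - 9)/(g + 6)
(5) = (n + 5)/(n - 1)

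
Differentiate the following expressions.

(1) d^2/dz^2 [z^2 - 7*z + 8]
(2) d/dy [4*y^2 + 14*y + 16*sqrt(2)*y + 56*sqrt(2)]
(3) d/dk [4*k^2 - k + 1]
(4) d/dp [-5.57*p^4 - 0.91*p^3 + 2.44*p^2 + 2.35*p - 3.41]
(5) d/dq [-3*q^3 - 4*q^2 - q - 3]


(1) = 2
(2) = 8*y + 14 + 16*sqrt(2)
(3) = 8*k - 1
(4) = -22.28*p^3 - 2.73*p^2 + 4.88*p + 2.35
(5) = -9*q^2 - 8*q - 1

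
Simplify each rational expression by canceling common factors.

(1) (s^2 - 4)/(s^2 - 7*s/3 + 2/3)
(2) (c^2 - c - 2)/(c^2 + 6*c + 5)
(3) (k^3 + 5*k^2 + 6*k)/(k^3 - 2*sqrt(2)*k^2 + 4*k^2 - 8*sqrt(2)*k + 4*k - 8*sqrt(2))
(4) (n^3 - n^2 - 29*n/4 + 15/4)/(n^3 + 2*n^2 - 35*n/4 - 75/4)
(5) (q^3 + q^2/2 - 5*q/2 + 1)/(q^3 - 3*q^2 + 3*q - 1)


(1) = (3*s + 6)/(3*s - 1)
(2) = (c - 2)/(c + 5)
(3) = (k^2 + 3*k)/(k^2 + k*(2 - 2*sqrt(2)) - 4*sqrt(2))
(4) = (2*n - 1)/(2*n + 5)
(5) = (2*q^2 + 3*q - 2)/(2*q^2 - 4*q + 2)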